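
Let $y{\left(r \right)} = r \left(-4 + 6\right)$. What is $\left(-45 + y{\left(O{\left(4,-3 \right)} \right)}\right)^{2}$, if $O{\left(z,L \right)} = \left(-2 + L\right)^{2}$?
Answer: $25$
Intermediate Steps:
$y{\left(r \right)} = 2 r$ ($y{\left(r \right)} = r 2 = 2 r$)
$\left(-45 + y{\left(O{\left(4,-3 \right)} \right)}\right)^{2} = \left(-45 + 2 \left(-2 - 3\right)^{2}\right)^{2} = \left(-45 + 2 \left(-5\right)^{2}\right)^{2} = \left(-45 + 2 \cdot 25\right)^{2} = \left(-45 + 50\right)^{2} = 5^{2} = 25$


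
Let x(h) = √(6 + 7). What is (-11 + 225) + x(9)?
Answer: 214 + √13 ≈ 217.61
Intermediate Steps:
x(h) = √13
(-11 + 225) + x(9) = (-11 + 225) + √13 = 214 + √13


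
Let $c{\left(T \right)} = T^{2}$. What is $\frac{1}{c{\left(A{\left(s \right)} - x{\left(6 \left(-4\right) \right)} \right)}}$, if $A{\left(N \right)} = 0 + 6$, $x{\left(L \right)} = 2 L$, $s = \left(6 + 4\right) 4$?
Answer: $\frac{1}{2916} \approx 0.00034294$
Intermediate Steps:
$s = 40$ ($s = 10 \cdot 4 = 40$)
$A{\left(N \right)} = 6$
$\frac{1}{c{\left(A{\left(s \right)} - x{\left(6 \left(-4\right) \right)} \right)}} = \frac{1}{\left(6 - 2 \cdot 6 \left(-4\right)\right)^{2}} = \frac{1}{\left(6 - 2 \left(-24\right)\right)^{2}} = \frac{1}{\left(6 - -48\right)^{2}} = \frac{1}{\left(6 + 48\right)^{2}} = \frac{1}{54^{2}} = \frac{1}{2916}$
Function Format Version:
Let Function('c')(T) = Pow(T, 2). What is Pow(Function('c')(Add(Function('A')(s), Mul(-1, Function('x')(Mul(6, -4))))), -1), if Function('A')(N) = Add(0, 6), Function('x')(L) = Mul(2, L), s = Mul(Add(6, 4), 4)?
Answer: Rational(1, 2916) ≈ 0.00034294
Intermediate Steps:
s = 40 (s = Mul(10, 4) = 40)
Function('A')(N) = 6
Pow(Function('c')(Add(Function('A')(s), Mul(-1, Function('x')(Mul(6, -4))))), -1) = Pow(Pow(Add(6, Mul(-1, Mul(2, Mul(6, -4)))), 2), -1) = Pow(Pow(Add(6, Mul(-1, Mul(2, -24))), 2), -1) = Pow(Pow(Add(6, Mul(-1, -48)), 2), -1) = Pow(Pow(Add(6, 48), 2), -1) = Pow(Pow(54, 2), -1) = Pow(2916, -1) = Rational(1, 2916)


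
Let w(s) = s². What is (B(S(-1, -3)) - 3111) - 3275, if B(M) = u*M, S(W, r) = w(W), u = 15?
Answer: -6371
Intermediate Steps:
S(W, r) = W²
B(M) = 15*M
(B(S(-1, -3)) - 3111) - 3275 = (15*(-1)² - 3111) - 3275 = (15*1 - 3111) - 3275 = (15 - 3111) - 3275 = -3096 - 3275 = -6371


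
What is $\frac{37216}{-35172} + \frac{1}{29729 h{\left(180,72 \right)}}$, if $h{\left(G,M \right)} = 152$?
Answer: $- \frac{42042980839}{39733878744} \approx -1.0581$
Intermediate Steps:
$\frac{37216}{-35172} + \frac{1}{29729 h{\left(180,72 \right)}} = \frac{37216}{-35172} + \frac{1}{29729 \cdot 152} = 37216 \left(- \frac{1}{35172}\right) + \frac{1}{29729} \cdot \frac{1}{152} = - \frac{9304}{8793} + \frac{1}{4518808} = - \frac{42042980839}{39733878744}$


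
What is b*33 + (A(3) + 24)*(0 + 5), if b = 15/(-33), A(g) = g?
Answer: 120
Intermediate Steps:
b = -5/11 (b = 15*(-1/33) = -5/11 ≈ -0.45455)
b*33 + (A(3) + 24)*(0 + 5) = -5/11*33 + (3 + 24)*(0 + 5) = -15 + 27*5 = -15 + 135 = 120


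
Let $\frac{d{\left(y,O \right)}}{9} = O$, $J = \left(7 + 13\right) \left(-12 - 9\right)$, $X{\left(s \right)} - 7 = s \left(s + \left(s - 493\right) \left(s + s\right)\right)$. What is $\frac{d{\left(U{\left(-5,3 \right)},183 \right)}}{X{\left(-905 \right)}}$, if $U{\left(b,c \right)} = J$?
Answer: $- \frac{1647}{2289174868} \approx -7.1947 \cdot 10^{-7}$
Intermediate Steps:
$X{\left(s \right)} = 7 + s \left(s + 2 s \left(-493 + s\right)\right)$ ($X{\left(s \right)} = 7 + s \left(s + \left(s - 493\right) \left(s + s\right)\right) = 7 + s \left(s + \left(-493 + s\right) 2 s\right) = 7 + s \left(s + 2 s \left(-493 + s\right)\right)$)
$J = -420$ ($J = 20 \left(-21\right) = -420$)
$U{\left(b,c \right)} = -420$
$d{\left(y,O \right)} = 9 O$
$\frac{d{\left(U{\left(-5,3 \right)},183 \right)}}{X{\left(-905 \right)}} = \frac{9 \cdot 183}{7 - 985 \left(-905\right)^{2} + 2 \left(-905\right)^{3}} = \frac{1647}{7 - 806739625 + 2 \left(-741217625\right)} = \frac{1647}{7 - 806739625 - 1482435250} = \frac{1647}{-2289174868} = 1647 \left(- \frac{1}{2289174868}\right) = - \frac{1647}{2289174868}$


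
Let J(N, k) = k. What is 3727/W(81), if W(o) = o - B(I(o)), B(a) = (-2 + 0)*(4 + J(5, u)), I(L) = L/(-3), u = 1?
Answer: 3727/91 ≈ 40.956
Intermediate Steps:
I(L) = -L/3 (I(L) = L*(-1/3) = -L/3)
B(a) = -10 (B(a) = (-2 + 0)*(4 + 1) = -2*5 = -10)
W(o) = 10 + o (W(o) = o - 1*(-10) = o + 10 = 10 + o)
3727/W(81) = 3727/(10 + 81) = 3727/91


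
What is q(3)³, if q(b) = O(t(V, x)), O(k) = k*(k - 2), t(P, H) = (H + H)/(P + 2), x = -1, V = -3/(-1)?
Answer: 13824/15625 ≈ 0.88474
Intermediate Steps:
V = 3 (V = -3*(-1) = 3)
t(P, H) = 2*H/(2 + P) (t(P, H) = (2*H)/(2 + P) = 2*H/(2 + P))
O(k) = k*(-2 + k)
q(b) = 24/25 (q(b) = (2*(-1)/(2 + 3))*(-2 + 2*(-1)/(2 + 3)) = (2*(-1)/5)*(-2 + 2*(-1)/5) = (2*(-1)*(⅕))*(-2 + 2*(-1)*(⅕)) = -2*(-2 - ⅖)/5 = -⅖*(-12/5) = 24/25)
q(3)³ = (24/25)³ = 13824/15625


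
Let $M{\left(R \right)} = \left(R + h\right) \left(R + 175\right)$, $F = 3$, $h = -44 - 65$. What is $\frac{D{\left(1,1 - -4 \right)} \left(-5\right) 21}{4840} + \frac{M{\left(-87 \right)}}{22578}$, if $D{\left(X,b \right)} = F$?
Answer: $- \frac{9059239}{10927752} \approx -0.82901$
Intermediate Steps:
$h = -109$
$D{\left(X,b \right)} = 3$
$M{\left(R \right)} = \left(-109 + R\right) \left(175 + R\right)$ ($M{\left(R \right)} = \left(R - 109\right) \left(R + 175\right) = \left(-109 + R\right) \left(175 + R\right)$)
$\frac{D{\left(1,1 - -4 \right)} \left(-5\right) 21}{4840} + \frac{M{\left(-87 \right)}}{22578} = \frac{3 \left(-5\right) 21}{4840} + \frac{-19075 + \left(-87\right)^{2} + 66 \left(-87\right)}{22578} = \left(-15\right) 21 \cdot \frac{1}{4840} + \left(-19075 + 7569 - 5742\right) \frac{1}{22578} = \left(-315\right) \frac{1}{4840} - \frac{8624}{11289} = - \frac{63}{968} - \frac{8624}{11289} = - \frac{9059239}{10927752}$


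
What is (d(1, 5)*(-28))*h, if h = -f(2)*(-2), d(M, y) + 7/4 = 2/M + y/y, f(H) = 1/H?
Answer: -35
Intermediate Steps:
f(H) = 1/H
d(M, y) = -3/4 + 2/M (d(M, y) = -7/4 + (2/M + y/y) = -7/4 + (2/M + 1) = -7/4 + (1 + 2/M) = -3/4 + 2/M)
h = 1 (h = -1/2*(-2) = 1)
(d(1, 5)*(-28))*h = ((-3/4 + 2/1)*(-28))*1 = ((-3/4 + 2*1)*(-28))*1 = ((-3/4 + 2)*(-28))*1 = ((5/4)*(-28))*1 = -35*1 = -35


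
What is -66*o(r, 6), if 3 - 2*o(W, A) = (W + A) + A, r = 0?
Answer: 297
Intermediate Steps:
o(W, A) = 3/2 - A - W/2 (o(W, A) = 3/2 - ((W + A) + A)/2 = 3/2 - ((A + W) + A)/2 = 3/2 - (W + 2*A)/2 = 3/2 + (-A - W/2) = 3/2 - A - W/2)
-66*o(r, 6) = -66*(3/2 - 1*6 - ½*0) = -66*(3/2 - 6 + 0) = -66*(-9/2) = 297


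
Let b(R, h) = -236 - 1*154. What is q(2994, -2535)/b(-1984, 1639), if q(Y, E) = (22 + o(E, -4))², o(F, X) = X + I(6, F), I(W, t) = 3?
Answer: -147/130 ≈ -1.1308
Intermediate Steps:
b(R, h) = -390 (b(R, h) = -236 - 154 = -390)
o(F, X) = 3 + X (o(F, X) = X + 3 = 3 + X)
q(Y, E) = 441 (q(Y, E) = (22 + (3 - 4))² = (22 - 1)² = 21² = 441)
q(2994, -2535)/b(-1984, 1639) = 441/(-390) = 441*(-1/390) = -147/130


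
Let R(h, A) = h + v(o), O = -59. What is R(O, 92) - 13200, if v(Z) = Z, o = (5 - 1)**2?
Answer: -13243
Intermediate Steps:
o = 16 (o = 4**2 = 16)
R(h, A) = 16 + h (R(h, A) = h + 16 = 16 + h)
R(O, 92) - 13200 = (16 - 59) - 13200 = -43 - 13200 = -13243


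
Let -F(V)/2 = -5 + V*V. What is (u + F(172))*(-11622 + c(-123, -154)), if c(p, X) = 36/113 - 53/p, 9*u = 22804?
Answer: 82315416033298/125091 ≈ 6.5804e+8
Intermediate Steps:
F(V) = 10 - 2*V² (F(V) = -2*(-5 + V*V) = -2*(-5 + V²) = 10 - 2*V²)
u = 22804/9 (u = (⅑)*22804 = 22804/9 ≈ 2533.8)
c(p, X) = 36/113 - 53/p (c(p, X) = 36*(1/113) - 53/p = 36/113 - 53/p)
(u + F(172))*(-11622 + c(-123, -154)) = (22804/9 + (10 - 2*172²))*(-11622 + (36/113 - 53/(-123))) = (22804/9 + (10 - 2*29584))*(-11622 + (36/113 - 53*(-1/123))) = (22804/9 + (10 - 59168))*(-11622 + (36/113 + 53/123)) = (22804/9 - 59158)*(-11622 + 10417/13899) = -509618/9*(-161523761/13899) = 82315416033298/125091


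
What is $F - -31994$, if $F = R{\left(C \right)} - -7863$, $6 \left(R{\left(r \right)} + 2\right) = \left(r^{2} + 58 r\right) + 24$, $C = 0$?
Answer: $39859$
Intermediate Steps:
$R{\left(r \right)} = 2 + \frac{r^{2}}{6} + \frac{29 r}{3}$ ($R{\left(r \right)} = -2 + \frac{\left(r^{2} + 58 r\right) + 24}{6} = -2 + \frac{24 + r^{2} + 58 r}{6} = -2 + \left(4 + \frac{r^{2}}{6} + \frac{29 r}{3}\right) = 2 + \frac{r^{2}}{6} + \frac{29 r}{3}$)
$F = 7865$ ($F = \left(2 + \frac{0^{2}}{6} + \frac{29}{3} \cdot 0\right) - -7863 = \left(2 + \frac{1}{6} \cdot 0 + 0\right) + 7863 = \left(2 + 0 + 0\right) + 7863 = 2 + 7863 = 7865$)
$F - -31994 = 7865 - -31994 = 7865 + 31994 = 39859$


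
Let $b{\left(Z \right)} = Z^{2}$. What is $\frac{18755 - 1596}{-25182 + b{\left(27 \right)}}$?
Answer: $- \frac{17159}{24453} \approx -0.70171$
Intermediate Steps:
$\frac{18755 - 1596}{-25182 + b{\left(27 \right)}} = \frac{18755 - 1596}{-25182 + 27^{2}} = \frac{17159}{-25182 + 729} = \frac{17159}{-24453} = 17159 \left(- \frac{1}{24453}\right) = - \frac{17159}{24453}$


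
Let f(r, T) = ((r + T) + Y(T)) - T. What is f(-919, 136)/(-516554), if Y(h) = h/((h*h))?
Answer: 124983/70251344 ≈ 0.0017791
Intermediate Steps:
Y(h) = 1/h (Y(h) = h/(h**2) = h/h**2 = 1/h)
f(r, T) = r + 1/T (f(r, T) = ((r + T) + 1/T) - T = ((T + r) + 1/T) - T = (T + r + 1/T) - T = r + 1/T)
f(-919, 136)/(-516554) = (-919 + 1/136)/(-516554) = (-919 + 1/136)*(-1/516554) = -124983/136*(-1/516554) = 124983/70251344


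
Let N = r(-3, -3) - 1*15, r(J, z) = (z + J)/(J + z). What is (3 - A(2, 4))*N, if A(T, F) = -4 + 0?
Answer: -98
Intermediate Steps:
r(J, z) = 1 (r(J, z) = (J + z)/(J + z) = 1)
N = -14 (N = 1 - 1*15 = 1 - 15 = -14)
A(T, F) = -4
(3 - A(2, 4))*N = (3 - 1*(-4))*(-14) = (3 + 4)*(-14) = 7*(-14) = -98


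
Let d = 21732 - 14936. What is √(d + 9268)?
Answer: 8*√251 ≈ 126.74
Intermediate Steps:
d = 6796
√(d + 9268) = √(6796 + 9268) = √16064 = 8*√251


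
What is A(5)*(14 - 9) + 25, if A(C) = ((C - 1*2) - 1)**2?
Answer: 45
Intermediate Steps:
A(C) = (-3 + C)**2 (A(C) = ((C - 2) - 1)**2 = ((-2 + C) - 1)**2 = (-3 + C)**2)
A(5)*(14 - 9) + 25 = (-3 + 5)**2*(14 - 9) + 25 = 2**2*5 + 25 = 4*5 + 25 = 20 + 25 = 45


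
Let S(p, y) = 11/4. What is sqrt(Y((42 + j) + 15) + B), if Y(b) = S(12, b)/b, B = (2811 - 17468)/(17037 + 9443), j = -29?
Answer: I*sqrt(977704490)/46340 ≈ 0.67476*I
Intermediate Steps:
S(p, y) = 11/4 (S(p, y) = 11*(1/4) = 11/4)
B = -14657/26480 ≈ -0.55351
Y(b) = 11/(4*b)
sqrt(Y((42 + j) + 15) + B) = sqrt(11/(4*((42 - 29) + 15)) - 14657/26480) = sqrt(11/(4*(13 + 15)) - 14657/26480) = sqrt((11/4)/28 - 14657/26480) = sqrt((11/4)*(1/28) - 14657/26480) = sqrt(11/112 - 14657/26480) = sqrt(-42197/92680) = I*sqrt(977704490)/46340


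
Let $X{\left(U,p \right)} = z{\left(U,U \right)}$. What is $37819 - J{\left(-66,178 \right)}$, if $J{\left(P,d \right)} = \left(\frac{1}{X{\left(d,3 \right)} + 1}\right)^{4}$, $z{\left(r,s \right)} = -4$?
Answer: $\frac{3063338}{81} \approx 37819.0$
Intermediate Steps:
$X{\left(U,p \right)} = -4$
$J{\left(P,d \right)} = \frac{1}{81}$ ($J{\left(P,d \right)} = \left(\frac{1}{-4 + 1}\right)^{4} = \left(\frac{1}{-3}\right)^{4} = \left(- \frac{1}{3}\right)^{4} = \frac{1}{81}$)
$37819 - J{\left(-66,178 \right)} = 37819 - \frac{1}{81} = \frac{3063338}{81}$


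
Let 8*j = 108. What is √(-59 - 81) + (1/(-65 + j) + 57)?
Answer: 5869/103 + 2*I*√35 ≈ 56.981 + 11.832*I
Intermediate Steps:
j = 27/2 (j = (⅛)*108 = 27/2 ≈ 13.500)
√(-59 - 81) + (1/(-65 + j) + 57) = √(-59 - 81) + (1/(-65 + 27/2) + 57) = √(-140) + (1/(-103/2) + 57) = 2*I*√35 + (-2/103 + 57) = 2*I*√35 + 5869/103 = 5869/103 + 2*I*√35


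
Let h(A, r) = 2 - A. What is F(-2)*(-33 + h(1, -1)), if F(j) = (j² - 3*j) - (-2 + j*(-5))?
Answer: -64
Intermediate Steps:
F(j) = 2 + j² + 2*j (F(j) = (j² - 3*j) - (-2 - 5*j) = (j² - 3*j) + (2 + 5*j) = 2 + j² + 2*j)
F(-2)*(-33 + h(1, -1)) = (2 + (-2)² + 2*(-2))*(-33 + (2 - 1*1)) = (2 + 4 - 4)*(-33 + (2 - 1)) = 2*(-33 + 1) = 2*(-32) = -64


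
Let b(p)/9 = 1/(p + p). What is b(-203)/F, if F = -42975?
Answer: 1/1938650 ≈ 5.1582e-7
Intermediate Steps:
b(p) = 9/(2*p) (b(p) = 9/(p + p) = 9/((2*p)) = 9*(1/(2*p)) = 9/(2*p))
b(-203)/F = ((9/2)/(-203))/(-42975) = ((9/2)*(-1/203))*(-1/42975) = -9/406*(-1/42975) = 1/1938650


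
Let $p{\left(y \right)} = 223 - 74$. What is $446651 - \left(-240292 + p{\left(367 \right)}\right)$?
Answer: $686794$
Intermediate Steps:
$p{\left(y \right)} = 149$ ($p{\left(y \right)} = 223 - 74 = 149$)
$446651 - \left(-240292 + p{\left(367 \right)}\right) = 446651 + \left(240292 - 149\right) = 446651 + 240143 = 686794$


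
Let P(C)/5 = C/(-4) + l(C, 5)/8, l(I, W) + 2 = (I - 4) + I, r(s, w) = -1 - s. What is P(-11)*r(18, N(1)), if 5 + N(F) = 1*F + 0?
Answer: 285/4 ≈ 71.250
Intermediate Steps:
N(F) = -5 + F (N(F) = -5 + (1*F + 0) = -5 + (F + 0) = -5 + F)
l(I, W) = -6 + 2*I (l(I, W) = -2 + ((I - 4) + I) = -2 + ((-4 + I) + I) = -2 + (-4 + 2*I) = -6 + 2*I)
P(C) = -15/4 (P(C) = 5*(C/(-4) + (-6 + 2*C)/8) = 5*(C*(-1/4) + (-6 + 2*C)*(1/8)) = 5*(-C/4 + (-3/4 + C/4)) = 5*(-3/4) = -15/4)
P(-11)*r(18, N(1)) = -15*(-1 - 1*18)/4 = -15*(-1 - 18)/4 = -15/4*(-19) = 285/4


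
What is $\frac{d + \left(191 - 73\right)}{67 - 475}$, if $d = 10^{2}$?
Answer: $- \frac{109}{204} \approx -0.53431$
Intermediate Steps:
$d = 100$
$\frac{d + \left(191 - 73\right)}{67 - 475} = \frac{100 + \left(191 - 73\right)}{67 - 475} = \frac{100 + \left(191 - 73\right)}{-408} = \left(100 + 118\right) \left(- \frac{1}{408}\right) = 218 \left(- \frac{1}{408}\right) = - \frac{109}{204}$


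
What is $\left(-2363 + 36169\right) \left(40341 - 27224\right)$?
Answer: $443433302$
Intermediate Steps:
$\left(-2363 + 36169\right) \left(40341 - 27224\right) = 33806 \cdot 13117 = 443433302$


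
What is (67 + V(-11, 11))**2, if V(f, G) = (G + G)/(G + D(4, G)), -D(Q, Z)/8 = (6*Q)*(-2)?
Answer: 701561169/156025 ≈ 4496.5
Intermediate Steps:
D(Q, Z) = 96*Q (D(Q, Z) = -8*6*Q*(-2) = -(-96)*Q = 96*Q)
V(f, G) = 2*G/(384 + G) (V(f, G) = (G + G)/(G + 96*4) = (2*G)/(G + 384) = (2*G)/(384 + G) = 2*G/(384 + G))
(67 + V(-11, 11))**2 = (67 + 2*11/(384 + 11))**2 = (67 + 2*11/395)**2 = (67 + 2*11*(1/395))**2 = (67 + 22/395)**2 = (26487/395)**2 = 701561169/156025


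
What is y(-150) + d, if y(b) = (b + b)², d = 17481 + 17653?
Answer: 125134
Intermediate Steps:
d = 35134
y(b) = 4*b² (y(b) = (2*b)² = 4*b²)
y(-150) + d = 4*(-150)² + 35134 = 4*22500 + 35134 = 90000 + 35134 = 125134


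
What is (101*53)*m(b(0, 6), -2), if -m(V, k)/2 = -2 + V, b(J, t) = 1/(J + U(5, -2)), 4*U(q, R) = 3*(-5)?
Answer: 364004/15 ≈ 24267.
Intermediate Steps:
U(q, R) = -15/4 (U(q, R) = (3*(-5))/4 = (1/4)*(-15) = -15/4)
b(J, t) = 1/(-15/4 + J) (b(J, t) = 1/(J - 15/4) = 1/(-15/4 + J))
m(V, k) = 4 - 2*V (m(V, k) = -2*(-2 + V) = 4 - 2*V)
(101*53)*m(b(0, 6), -2) = (101*53)*(4 - 8/(-15 + 4*0)) = 5353*(4 - 8/(-15 + 0)) = 5353*(4 - 8/(-15)) = 5353*(4 - 8*(-1)/15) = 5353*(4 - 2*(-4/15)) = 5353*(4 + 8/15) = 5353*(68/15) = 364004/15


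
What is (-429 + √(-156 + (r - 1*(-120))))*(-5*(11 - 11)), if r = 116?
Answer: 0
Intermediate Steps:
(-429 + √(-156 + (r - 1*(-120))))*(-5*(11 - 11)) = (-429 + √(-156 + (116 - 1*(-120))))*(-5*(11 - 11)) = (-429 + √(-156 + (116 + 120)))*(-5*0) = (-429 + √(-156 + 236))*0 = (-429 + √80)*0 = (-429 + 4*√5)*0 = 0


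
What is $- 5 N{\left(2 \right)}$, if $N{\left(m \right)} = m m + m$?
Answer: $-30$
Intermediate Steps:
$N{\left(m \right)} = m + m^{2}$ ($N{\left(m \right)} = m^{2} + m = m + m^{2}$)
$- 5 N{\left(2 \right)} = - 5 \cdot 2 \left(1 + 2\right) = - 5 \cdot 2 \cdot 3 = \left(-5\right) 6 = -30$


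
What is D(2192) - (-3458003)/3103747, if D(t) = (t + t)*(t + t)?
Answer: 59652332359635/3103747 ≈ 1.9219e+7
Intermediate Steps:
D(t) = 4*t² (D(t) = (2*t)*(2*t) = 4*t²)
D(2192) - (-3458003)/3103747 = 4*2192² - (-3458003)/3103747 = 4*4804864 - (-3458003)/3103747 = 19219456 - 1*(-3458003/3103747) = 19219456 + 3458003/3103747 = 59652332359635/3103747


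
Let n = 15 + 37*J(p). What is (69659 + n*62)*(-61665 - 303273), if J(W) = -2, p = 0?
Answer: -24086272938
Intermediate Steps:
n = -59 (n = 15 + 37*(-2) = 15 - 74 = -59)
(69659 + n*62)*(-61665 - 303273) = (69659 - 59*62)*(-61665 - 303273) = (69659 - 3658)*(-364938) = 66001*(-364938) = -24086272938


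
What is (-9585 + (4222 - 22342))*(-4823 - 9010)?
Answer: 383243265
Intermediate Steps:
(-9585 + (4222 - 22342))*(-4823 - 9010) = (-9585 - 18120)*(-13833) = -27705*(-13833) = 383243265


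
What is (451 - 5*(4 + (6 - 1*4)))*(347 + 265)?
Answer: 257652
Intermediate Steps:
(451 - 5*(4 + (6 - 1*4)))*(347 + 265) = (451 - 5*(4 + (6 - 4)))*612 = (451 - 5*(4 + 2))*612 = (451 - 5*6)*612 = (451 - 30)*612 = 421*612 = 257652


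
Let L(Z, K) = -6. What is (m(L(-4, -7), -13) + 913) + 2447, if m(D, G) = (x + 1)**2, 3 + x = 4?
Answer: 3364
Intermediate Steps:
x = 1 (x = -3 + 4 = 1)
m(D, G) = 4 (m(D, G) = (1 + 1)**2 = 2**2 = 4)
(m(L(-4, -7), -13) + 913) + 2447 = (4 + 913) + 2447 = 917 + 2447 = 3364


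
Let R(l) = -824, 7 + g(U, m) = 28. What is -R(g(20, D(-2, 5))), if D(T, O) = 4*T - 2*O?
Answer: 824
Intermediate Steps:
D(T, O) = -2*O + 4*T
g(U, m) = 21 (g(U, m) = -7 + 28 = 21)
-R(g(20, D(-2, 5))) = -1*(-824) = 824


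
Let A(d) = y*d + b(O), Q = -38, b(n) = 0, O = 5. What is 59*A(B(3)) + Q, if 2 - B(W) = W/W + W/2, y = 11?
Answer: -725/2 ≈ -362.50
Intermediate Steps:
B(W) = 1 - W/2 (B(W) = 2 - (W/W + W/2) = 2 - (1 + W*(1/2)) = 2 - (1 + W/2) = 2 + (-1 - W/2) = 1 - W/2)
A(d) = 11*d (A(d) = 11*d + 0 = 11*d)
59*A(B(3)) + Q = 59*(11*(1 - 1/2*3)) - 38 = 59*(11*(1 - 3/2)) - 38 = 59*(11*(-1/2)) - 38 = 59*(-11/2) - 38 = -649/2 - 38 = -725/2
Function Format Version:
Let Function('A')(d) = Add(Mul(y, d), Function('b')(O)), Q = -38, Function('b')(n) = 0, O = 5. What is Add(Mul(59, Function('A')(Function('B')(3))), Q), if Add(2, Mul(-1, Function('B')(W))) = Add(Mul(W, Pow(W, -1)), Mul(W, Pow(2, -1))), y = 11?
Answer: Rational(-725, 2) ≈ -362.50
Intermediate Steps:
Function('B')(W) = Add(1, Mul(Rational(-1, 2), W)) (Function('B')(W) = Add(2, Mul(-1, Add(Mul(W, Pow(W, -1)), Mul(W, Pow(2, -1))))) = Add(2, Mul(-1, Add(1, Mul(W, Rational(1, 2))))) = Add(2, Mul(-1, Add(1, Mul(Rational(1, 2), W)))) = Add(2, Add(-1, Mul(Rational(-1, 2), W))) = Add(1, Mul(Rational(-1, 2), W)))
Function('A')(d) = Mul(11, d) (Function('A')(d) = Add(Mul(11, d), 0) = Mul(11, d))
Add(Mul(59, Function('A')(Function('B')(3))), Q) = Add(Mul(59, Mul(11, Add(1, Mul(Rational(-1, 2), 3)))), -38) = Add(Mul(59, Mul(11, Add(1, Rational(-3, 2)))), -38) = Add(Mul(59, Mul(11, Rational(-1, 2))), -38) = Add(Mul(59, Rational(-11, 2)), -38) = Add(Rational(-649, 2), -38) = Rational(-725, 2)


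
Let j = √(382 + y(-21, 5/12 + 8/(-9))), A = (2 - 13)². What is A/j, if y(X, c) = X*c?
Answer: 242*√14109/4703 ≈ 6.1121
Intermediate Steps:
A = 121 (A = (-11)² = 121)
j = √14109/6 (j = √(382 - 21*(5/12 + 8/(-9))) = √(382 - 21*(5*(1/12) + 8*(-⅑))) = √(382 - 21*(5/12 - 8/9)) = √(382 - 21*(-17/36)) = √(382 + 119/12) = √(4703/12) = √14109/6 ≈ 19.797)
A/j = 121/((√14109/6)) = 121*(2*√14109/4703) = 242*√14109/4703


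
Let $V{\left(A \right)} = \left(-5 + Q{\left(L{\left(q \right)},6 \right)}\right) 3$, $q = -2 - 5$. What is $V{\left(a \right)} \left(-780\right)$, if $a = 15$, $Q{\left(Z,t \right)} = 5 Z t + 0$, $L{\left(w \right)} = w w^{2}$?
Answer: $24090300$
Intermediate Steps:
$q = -7$ ($q = -2 - 5 = -7$)
$L{\left(w \right)} = w^{3}$
$Q{\left(Z,t \right)} = 5 Z t$ ($Q{\left(Z,t \right)} = 5 Z t + 0 = 5 Z t$)
$V{\left(A \right)} = -30885$ ($V{\left(A \right)} = \left(-5 + 5 \left(-7\right)^{3} \cdot 6\right) 3 = \left(-5 + 5 \left(-343\right) 6\right) 3 = \left(-5 - 10290\right) 3 = \left(-10295\right) 3 = -30885$)
$V{\left(a \right)} \left(-780\right) = \left(-30885\right) \left(-780\right) = 24090300$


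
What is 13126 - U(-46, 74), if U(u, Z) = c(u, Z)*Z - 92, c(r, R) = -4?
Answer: 13514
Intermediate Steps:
U(u, Z) = -92 - 4*Z (U(u, Z) = -4*Z - 92 = -92 - 4*Z)
13126 - U(-46, 74) = 13126 - (-92 - 4*74) = 13126 - (-92 - 296) = 13126 - 1*(-388) = 13126 + 388 = 13514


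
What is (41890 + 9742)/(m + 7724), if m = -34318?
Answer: -25816/13297 ≈ -1.9415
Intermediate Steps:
(41890 + 9742)/(m + 7724) = (41890 + 9742)/(-34318 + 7724) = 51632/(-26594) = 51632*(-1/26594) = -25816/13297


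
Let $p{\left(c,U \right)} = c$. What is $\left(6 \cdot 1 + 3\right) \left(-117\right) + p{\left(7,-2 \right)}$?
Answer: $-1046$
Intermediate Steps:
$\left(6 \cdot 1 + 3\right) \left(-117\right) + p{\left(7,-2 \right)} = \left(6 \cdot 1 + 3\right) \left(-117\right) + 7 = \left(6 + 3\right) \left(-117\right) + 7 = 9 \left(-117\right) + 7 = -1053 + 7 = -1046$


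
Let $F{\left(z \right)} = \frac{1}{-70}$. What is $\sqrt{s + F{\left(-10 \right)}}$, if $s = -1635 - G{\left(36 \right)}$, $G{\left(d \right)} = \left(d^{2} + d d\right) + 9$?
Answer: $\frac{i \sqrt{20756470}}{70} \approx 65.085 i$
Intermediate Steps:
$F{\left(z \right)} = - \frac{1}{70}$
$G{\left(d \right)} = 9 + 2 d^{2}$ ($G{\left(d \right)} = \left(d^{2} + d^{2}\right) + 9 = 2 d^{2} + 9 = 9 + 2 d^{2}$)
$s = -4236$ ($s = -1635 - \left(9 + 2 \cdot 36^{2}\right) = -1635 - \left(9 + 2 \cdot 1296\right) = -1635 - \left(9 + 2592\right) = -1635 - 2601 = -4236$)
$\sqrt{s + F{\left(-10 \right)}} = \sqrt{-4236 - \frac{1}{70}} = \sqrt{- \frac{296521}{70}} = \frac{i \sqrt{20756470}}{70}$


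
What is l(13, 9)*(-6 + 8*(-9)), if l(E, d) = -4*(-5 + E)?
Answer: 2496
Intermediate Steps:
l(E, d) = 20 - 4*E
l(13, 9)*(-6 + 8*(-9)) = (20 - 4*13)*(-6 + 8*(-9)) = (20 - 52)*(-6 - 72) = -32*(-78) = 2496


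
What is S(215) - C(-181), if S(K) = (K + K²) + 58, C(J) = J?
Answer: 46679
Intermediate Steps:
S(K) = 58 + K + K²
S(215) - C(-181) = (58 + 215 + 215²) - 1*(-181) = (58 + 215 + 46225) + 181 = 46498 + 181 = 46679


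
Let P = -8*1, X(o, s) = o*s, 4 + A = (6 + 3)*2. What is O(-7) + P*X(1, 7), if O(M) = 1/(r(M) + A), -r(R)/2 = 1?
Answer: -671/12 ≈ -55.917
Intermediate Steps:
A = 14 (A = -4 + (6 + 3)*2 = -4 + 9*2 = -4 + 18 = 14)
r(R) = -2 (r(R) = -2*1 = -2)
O(M) = 1/12 (O(M) = 1/(-2 + 14) = 1/12)
P = -8
O(-7) + P*X(1, 7) = 1/12 - 8*7 = 1/12 - 56 = -671/12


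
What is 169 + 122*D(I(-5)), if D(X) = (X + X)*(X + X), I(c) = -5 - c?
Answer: 169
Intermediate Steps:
D(X) = 4*X**2 (D(X) = (2*X)*(2*X) = 4*X**2)
169 + 122*D(I(-5)) = 169 + 122*(4*(-5 - 1*(-5))**2) = 169 + 122*(4*(-5 + 5)**2) = 169 + 122*(4*0**2) = 169 + 122*(4*0) = 169 + 122*0 = 169 + 0 = 169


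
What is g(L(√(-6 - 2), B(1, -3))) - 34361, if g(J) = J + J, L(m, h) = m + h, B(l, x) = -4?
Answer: -34369 + 4*I*√2 ≈ -34369.0 + 5.6569*I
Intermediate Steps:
L(m, h) = h + m
g(J) = 2*J
g(L(√(-6 - 2), B(1, -3))) - 34361 = 2*(-4 + √(-6 - 2)) - 34361 = 2*(-4 + √(-8)) - 34361 = 2*(-4 + 2*I*√2) - 34361 = (-8 + 4*I*√2) - 34361 = -34369 + 4*I*√2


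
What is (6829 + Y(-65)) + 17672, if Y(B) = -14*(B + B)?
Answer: 26321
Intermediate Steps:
Y(B) = -28*B
(6829 + Y(-65)) + 17672 = (6829 - 28*(-65)) + 17672 = (6829 + 1820) + 17672 = 8649 + 17672 = 26321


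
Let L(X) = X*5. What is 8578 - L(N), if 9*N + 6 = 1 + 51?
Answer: 76972/9 ≈ 8552.4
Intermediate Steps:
N = 46/9 (N = -⅔ + (1 + 51)/9 = -⅔ + (⅑)*52 = -⅔ + 52/9 = 46/9 ≈ 5.1111)
L(X) = 5*X
8578 - L(N) = 8578 - 5*46/9 = 8578 - 1*230/9 = 8578 - 230/9 = 76972/9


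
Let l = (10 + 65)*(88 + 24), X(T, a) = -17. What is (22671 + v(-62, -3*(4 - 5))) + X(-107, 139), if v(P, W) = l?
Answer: 31054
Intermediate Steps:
l = 8400 (l = 75*112 = 8400)
v(P, W) = 8400
(22671 + v(-62, -3*(4 - 5))) + X(-107, 139) = (22671 + 8400) - 17 = 31071 - 17 = 31054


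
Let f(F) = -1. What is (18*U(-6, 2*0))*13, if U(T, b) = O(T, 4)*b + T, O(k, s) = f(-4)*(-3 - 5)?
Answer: -1404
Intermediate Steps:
O(k, s) = 8 (O(k, s) = -(-3 - 5) = -1*(-8) = 8)
U(T, b) = T + 8*b (U(T, b) = 8*b + T = T + 8*b)
(18*U(-6, 2*0))*13 = (18*(-6 + 8*(2*0)))*13 = (18*(-6 + 8*0))*13 = (18*(-6 + 0))*13 = (18*(-6))*13 = -108*13 = -1404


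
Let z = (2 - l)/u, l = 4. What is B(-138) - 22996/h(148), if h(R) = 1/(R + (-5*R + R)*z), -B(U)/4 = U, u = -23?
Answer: -51038424/23 ≈ -2.2191e+6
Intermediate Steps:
B(U) = -4*U
z = 2/23 (z = (2 - 1*4)/(-23) = (2 - 4)*(-1/23) = -2*(-1/23) = 2/23 ≈ 0.086957)
h(R) = 23/(15*R) (h(R) = 1/(R + (-5*R + R)*(2/23)) = 1/(R - 4*R*(2/23)) = 1/(R - 8*R/23) = 1/(15*R/23) = 23/(15*R))
B(-138) - 22996/h(148) = -4*(-138) - 22996/((23/15)/148) = 552 - 22996/((23/15)*(1/148)) = 552 - 22996/23/2220 = 552 - 22996*2220/23 = 552 - 51051120/23 = -51038424/23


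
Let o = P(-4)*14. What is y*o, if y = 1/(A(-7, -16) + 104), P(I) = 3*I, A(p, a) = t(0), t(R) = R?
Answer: -21/13 ≈ -1.6154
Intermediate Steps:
A(p, a) = 0
y = 1/104 (y = 1/(0 + 104) = 1/104 ≈ 0.0096154)
o = -168 (o = (3*(-4))*14 = -12*14 = -168)
y*o = (1/104)*(-168) = -21/13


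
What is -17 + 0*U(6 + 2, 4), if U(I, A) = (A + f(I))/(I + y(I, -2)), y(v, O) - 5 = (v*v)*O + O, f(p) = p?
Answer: -17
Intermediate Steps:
y(v, O) = 5 + O + O*v² (y(v, O) = 5 + ((v*v)*O + O) = 5 + (v²*O + O) = 5 + (O*v² + O) = 5 + (O + O*v²) = 5 + O + O*v²)
U(I, A) = (A + I)/(3 + I - 2*I²) (U(I, A) = (A + I)/(I + (5 - 2 - 2*I²)) = (A + I)/(I + (3 - 2*I²)) = (A + I)/(3 + I - 2*I²))
-17 + 0*U(6 + 2, 4) = -17 + 0*((4 + (6 + 2))/(3 + (6 + 2) - 2*(6 + 2)²)) = -17 + 0*((4 + 8)/(3 + 8 - 2*8²)) = -17 + 0*(12/(3 + 8 - 2*64)) = -17 + 0*(12/(3 + 8 - 128)) = -17 + 0*(12/(-117)) = -17 + 0*(-1/117*12) = -17 + 0*(-4/39) = -17 + 0 = -17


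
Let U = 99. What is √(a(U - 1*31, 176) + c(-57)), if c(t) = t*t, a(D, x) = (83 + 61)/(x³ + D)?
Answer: 15*√26824649425877/1362961 ≈ 57.000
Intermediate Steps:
a(D, x) = 144/(D + x³)
c(t) = t²
√(a(U - 1*31, 176) + c(-57)) = √(144/((99 - 1*31) + 176³) + (-57)²) = √(144/((99 - 31) + 5451776) + 3249) = √(144/(68 + 5451776) + 3249) = √(144/5451844 + 3249) = √(144*(1/5451844) + 3249) = √(36/1362961 + 3249) = √(4428260325/1362961) = 15*√26824649425877/1362961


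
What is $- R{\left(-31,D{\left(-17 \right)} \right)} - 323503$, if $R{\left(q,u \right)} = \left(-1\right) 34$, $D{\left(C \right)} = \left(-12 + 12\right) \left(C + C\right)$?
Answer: $-323469$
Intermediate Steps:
$D{\left(C \right)} = 0$ ($D{\left(C \right)} = 0 \cdot 2 C = 0$)
$R{\left(q,u \right)} = -34$
$- R{\left(-31,D{\left(-17 \right)} \right)} - 323503 = \left(-1\right) \left(-34\right) - 323503 = 34 - 323503 = -323469$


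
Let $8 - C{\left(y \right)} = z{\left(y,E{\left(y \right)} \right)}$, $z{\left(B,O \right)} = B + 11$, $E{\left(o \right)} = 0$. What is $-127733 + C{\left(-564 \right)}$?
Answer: $-127172$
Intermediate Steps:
$z{\left(B,O \right)} = 11 + B$
$C{\left(y \right)} = -3 - y$ ($C{\left(y \right)} = 8 - \left(11 + y\right) = -3 - y$)
$-127733 + C{\left(-564 \right)} = -127733 - -561 = -127733 + \left(-3 + 564\right) = -127733 + 561 = -127172$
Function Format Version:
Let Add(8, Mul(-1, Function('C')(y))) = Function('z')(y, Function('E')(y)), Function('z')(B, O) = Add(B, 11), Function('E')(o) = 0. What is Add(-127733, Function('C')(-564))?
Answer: -127172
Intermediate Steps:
Function('z')(B, O) = Add(11, B)
Function('C')(y) = Add(-3, Mul(-1, y)) (Function('C')(y) = Add(8, Mul(-1, Add(11, y))) = Add(8, Add(-11, Mul(-1, y))) = Add(-3, Mul(-1, y)))
Add(-127733, Function('C')(-564)) = Add(-127733, Add(-3, Mul(-1, -564))) = Add(-127733, Add(-3, 564)) = Add(-127733, 561) = -127172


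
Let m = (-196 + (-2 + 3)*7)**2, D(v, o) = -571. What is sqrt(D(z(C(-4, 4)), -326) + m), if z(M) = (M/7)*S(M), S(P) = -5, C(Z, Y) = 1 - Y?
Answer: 5*sqrt(1406) ≈ 187.48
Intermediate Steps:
z(M) = -5*M/7 (z(M) = (M/7)*(-5) = -5*M/7)
m = 35721 (m = (-196 + 1*7)**2 = (-196 + 7)**2 = (-189)**2 = 35721)
sqrt(D(z(C(-4, 4)), -326) + m) = sqrt(-571 + 35721) = sqrt(35150) = 5*sqrt(1406)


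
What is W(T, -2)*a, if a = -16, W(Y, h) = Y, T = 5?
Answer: -80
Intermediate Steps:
W(T, -2)*a = 5*(-16) = -80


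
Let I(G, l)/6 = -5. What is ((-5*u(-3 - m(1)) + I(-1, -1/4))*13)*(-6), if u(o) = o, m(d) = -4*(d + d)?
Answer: 4290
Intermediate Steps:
m(d) = -8*d
I(G, l) = -30 (I(G, l) = 6*(-5) = -30)
((-5*u(-3 - m(1)) + I(-1, -1/4))*13)*(-6) = ((-5*(-3 - (-8)) - 30)*13)*(-6) = ((-5*(-3 - 1*(-8)) - 30)*13)*(-6) = ((-5*(-3 + 8) - 30)*13)*(-6) = ((-5*5 - 30)*13)*(-6) = ((-25 - 30)*13)*(-6) = -55*13*(-6) = -715*(-6) = 4290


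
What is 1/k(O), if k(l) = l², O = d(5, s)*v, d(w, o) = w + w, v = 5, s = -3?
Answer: 1/2500 ≈ 0.00040000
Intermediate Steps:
d(w, o) = 2*w
O = 50 (O = (2*5)*5 = 10*5 = 50)
1/k(O) = 1/(50²) = 1/2500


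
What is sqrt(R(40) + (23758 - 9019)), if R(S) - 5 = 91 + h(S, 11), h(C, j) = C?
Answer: 5*sqrt(595) ≈ 121.96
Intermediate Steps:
R(S) = 96 + S (R(S) = 5 + (91 + S) = 96 + S)
sqrt(R(40) + (23758 - 9019)) = sqrt((96 + 40) + (23758 - 9019)) = sqrt(136 + 14739) = sqrt(14875) = 5*sqrt(595)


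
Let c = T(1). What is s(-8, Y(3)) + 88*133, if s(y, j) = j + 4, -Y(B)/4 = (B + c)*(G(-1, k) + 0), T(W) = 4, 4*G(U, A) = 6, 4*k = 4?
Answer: 11666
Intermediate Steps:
k = 1 (k = (1/4)*4 = 1)
G(U, A) = 3/2 (G(U, A) = (1/4)*6 = 3/2)
c = 4
Y(B) = -24 - 6*B (Y(B) = -4*(B + 4)*(3/2 + 0) = -4*(4 + B)*3/2 = -4*(6 + 3*B/2) = -24 - 6*B)
s(y, j) = 4 + j
s(-8, Y(3)) + 88*133 = (4 + (-24 - 6*3)) + 88*133 = (4 + (-24 - 18)) + 11704 = (4 - 42) + 11704 = -38 + 11704 = 11666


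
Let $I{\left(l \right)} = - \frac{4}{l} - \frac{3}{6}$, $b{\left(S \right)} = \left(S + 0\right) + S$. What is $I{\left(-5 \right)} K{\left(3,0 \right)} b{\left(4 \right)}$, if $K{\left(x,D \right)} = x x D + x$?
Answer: $\frac{36}{5} \approx 7.2$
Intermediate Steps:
$b{\left(S \right)} = 2 S$ ($b{\left(S \right)} = S + S = 2 S$)
$I{\left(l \right)} = - \frac{1}{2} - \frac{4}{l}$ ($I{\left(l \right)} = - \frac{4}{l} - \frac{1}{2} = - \frac{1}{2} - \frac{4}{l}$)
$K{\left(x,D \right)} = x + D x^{2}$ ($K{\left(x,D \right)} = x^{2} D + x = D x^{2} + x = x + D x^{2}$)
$I{\left(-5 \right)} K{\left(3,0 \right)} b{\left(4 \right)} = \frac{-8 - -5}{2 \left(-5\right)} 3 \left(1 + 0 \cdot 3\right) 2 \cdot 4 = \frac{1}{2} \left(- \frac{1}{5}\right) \left(-8 + 5\right) 3 \left(1 + 0\right) 8 = \frac{1}{2} \left(- \frac{1}{5}\right) \left(-3\right) 3 \cdot 1 \cdot 8 = \frac{3}{10} \cdot 3 \cdot 8 = \frac{9}{10} \cdot 8 = \frac{36}{5}$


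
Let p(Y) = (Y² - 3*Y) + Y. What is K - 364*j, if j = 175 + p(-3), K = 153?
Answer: -69007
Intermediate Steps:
p(Y) = Y² - 2*Y
j = 190 (j = 175 - 3*(-2 - 3) = 175 - 3*(-5) = 175 + 15 = 190)
K - 364*j = 153 - 364*190 = 153 - 69160 = -69007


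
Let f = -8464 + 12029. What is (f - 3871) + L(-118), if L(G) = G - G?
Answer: -306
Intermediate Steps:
f = 3565
L(G) = 0
(f - 3871) + L(-118) = (3565 - 3871) + 0 = -306 + 0 = -306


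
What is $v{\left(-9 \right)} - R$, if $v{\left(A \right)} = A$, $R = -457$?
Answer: $448$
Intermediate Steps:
$v{\left(-9 \right)} - R = -9 - -457 = -9 + 457 = 448$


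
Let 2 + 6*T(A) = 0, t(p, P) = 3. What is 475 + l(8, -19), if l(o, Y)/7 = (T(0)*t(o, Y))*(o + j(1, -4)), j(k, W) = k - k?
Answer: 419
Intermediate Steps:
j(k, W) = 0
T(A) = -1/3 (T(A) = -1/3 + (1/6)*0 = -1/3 + 0 = -1/3)
l(o, Y) = -7*o (l(o, Y) = 7*((-1/3*3)*(o + 0)) = 7*(-o) = -7*o)
475 + l(8, -19) = 475 - 7*8 = 475 - 56 = 419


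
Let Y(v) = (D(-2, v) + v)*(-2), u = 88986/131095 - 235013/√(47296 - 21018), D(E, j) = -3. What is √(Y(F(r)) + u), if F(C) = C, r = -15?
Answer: √(435283169180743427880 - 106134468769762776350*√26278)/3444914410 ≈ 37.591*I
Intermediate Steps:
u = 88986/131095 - 235013*√26278/26278 (u = 88986*(1/131095) - 235013*√26278/26278 = 88986/131095 - 235013*√26278/26278 ≈ -1449.1)
Y(v) = 6 - 2*v (Y(v) = (-3 + v)*(-2) = 6 - 2*v)
√(Y(F(r)) + u) = √((6 - 2*(-15)) + (88986/131095 - 235013*√26278/26278)) = √((6 + 30) + (88986/131095 - 235013*√26278/26278)) = √(36 + (88986/131095 - 235013*√26278/26278)) = √(4808406/131095 - 235013*√26278/26278)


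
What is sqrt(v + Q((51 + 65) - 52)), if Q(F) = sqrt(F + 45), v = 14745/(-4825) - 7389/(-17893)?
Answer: sqrt(-787986418025640 + 298140482895025*sqrt(109))/17266745 ≈ 2.7924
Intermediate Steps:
v = -45636072/17266745 (v = 14745*(-1/4825) - 7389*(-1/17893) = -2949/965 + 7389/17893 = -45636072/17266745 ≈ -2.6430)
Q(F) = sqrt(45 + F)
sqrt(v + Q((51 + 65) - 52)) = sqrt(-45636072/17266745 + sqrt(45 + ((51 + 65) - 52))) = sqrt(-45636072/17266745 + sqrt(45 + (116 - 52))) = sqrt(-45636072/17266745 + sqrt(45 + 64)) = sqrt(-45636072/17266745 + sqrt(109))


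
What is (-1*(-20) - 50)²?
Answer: 900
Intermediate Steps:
(-1*(-20) - 50)² = (20 - 50)² = (-30)² = 900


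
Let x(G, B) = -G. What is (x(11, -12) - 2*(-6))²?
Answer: 1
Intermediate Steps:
(x(11, -12) - 2*(-6))² = (-1*11 - 2*(-6))² = (-11 + 12)² = 1² = 1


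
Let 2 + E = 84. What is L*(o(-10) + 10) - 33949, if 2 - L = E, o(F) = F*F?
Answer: -42749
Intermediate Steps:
E = 82 (E = -2 + 84 = 82)
o(F) = F²
L = -80 (L = 2 - 1*82 = 2 - 82 = -80)
L*(o(-10) + 10) - 33949 = -80*((-10)² + 10) - 33949 = -80*(100 + 10) - 33949 = -80*110 - 33949 = -8800 - 33949 = -42749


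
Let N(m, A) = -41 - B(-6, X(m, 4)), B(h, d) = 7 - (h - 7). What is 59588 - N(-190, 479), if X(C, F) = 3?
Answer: 59649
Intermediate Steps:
B(h, d) = 14 - h (B(h, d) = 7 - (-7 + h) = 7 + (7 - h) = 14 - h)
N(m, A) = -61 (N(m, A) = -41 - (14 - 1*(-6)) = -41 - (14 + 6) = -41 - 1*20 = -41 - 20 = -61)
59588 - N(-190, 479) = 59588 - 1*(-61) = 59588 + 61 = 59649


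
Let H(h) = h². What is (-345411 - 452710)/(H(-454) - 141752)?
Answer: -798121/64364 ≈ -12.400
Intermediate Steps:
(-345411 - 452710)/(H(-454) - 141752) = (-345411 - 452710)/((-454)² - 141752) = -798121/(206116 - 141752) = -798121/64364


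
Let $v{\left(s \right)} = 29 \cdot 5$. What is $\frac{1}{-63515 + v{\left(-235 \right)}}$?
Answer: $- \frac{1}{63370} \approx -1.578 \cdot 10^{-5}$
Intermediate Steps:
$v{\left(s \right)} = 145$
$\frac{1}{-63515 + v{\left(-235 \right)}} = \frac{1}{-63515 + 145} = \frac{1}{-63370} = - \frac{1}{63370}$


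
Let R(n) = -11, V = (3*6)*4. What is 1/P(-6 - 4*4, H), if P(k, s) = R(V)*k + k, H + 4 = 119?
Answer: 1/220 ≈ 0.0045455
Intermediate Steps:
V = 72 (V = 18*4 = 72)
H = 115 (H = -4 + 119 = 115)
P(k, s) = -10*k (P(k, s) = -11*k + k = -10*k)
1/P(-6 - 4*4, H) = 1/(-10*(-6 - 4*4)) = 1/(-10*(-6 - 16)) = 1/(-10*(-22)) = 1/220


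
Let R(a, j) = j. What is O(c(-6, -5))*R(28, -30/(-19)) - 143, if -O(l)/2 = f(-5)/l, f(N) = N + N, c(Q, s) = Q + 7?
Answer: -2117/19 ≈ -111.42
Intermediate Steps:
c(Q, s) = 7 + Q
f(N) = 2*N
O(l) = 20/l (O(l) = -2*2*(-5)/l = -(-20)/l = 20/l)
O(c(-6, -5))*R(28, -30/(-19)) - 143 = (20/(7 - 6))*(-30/(-19)) - 143 = (20/1)*(-30*(-1/19)) - 143 = (20*1)*(30/19) - 143 = 20*(30/19) - 143 = 600/19 - 143 = -2117/19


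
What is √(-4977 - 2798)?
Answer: 5*I*√311 ≈ 88.176*I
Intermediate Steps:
√(-4977 - 2798) = √(-7775) = 5*I*√311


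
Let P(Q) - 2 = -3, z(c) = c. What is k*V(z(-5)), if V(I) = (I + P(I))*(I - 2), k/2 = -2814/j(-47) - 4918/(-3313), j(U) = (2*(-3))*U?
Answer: -111102684/155711 ≈ -713.52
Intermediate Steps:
P(Q) = -1 (P(Q) = 2 - 3 = -1)
j(U) = -6*U
k = -2645302/155711 (k = 2*(-2814/((-6*(-47))) - 4918/(-3313)) = 2*(-2814/282 - 4918*(-1/3313)) = 2*(-2814*1/282 + 4918/3313) = 2*(-469/47 + 4918/3313) = 2*(-1322651/155711) = -2645302/155711 ≈ -16.989)
V(I) = (-1 + I)*(-2 + I) (V(I) = (I - 1)*(I - 2) = (-1 + I)*(-2 + I))
k*V(z(-5)) = -2645302*(2 + (-5)² - 3*(-5))/155711 = -2645302*(2 + 25 + 15)/155711 = -2645302/155711*42 = -111102684/155711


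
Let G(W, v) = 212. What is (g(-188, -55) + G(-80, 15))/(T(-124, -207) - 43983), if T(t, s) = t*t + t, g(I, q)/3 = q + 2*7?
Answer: -89/28731 ≈ -0.0030977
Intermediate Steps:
g(I, q) = 42 + 3*q (g(I, q) = 3*(q + 2*7) = 3*(q + 14) = 3*(14 + q) = 42 + 3*q)
T(t, s) = t + t² (T(t, s) = t² + t = t + t²)
(g(-188, -55) + G(-80, 15))/(T(-124, -207) - 43983) = ((42 + 3*(-55)) + 212)/(-124*(1 - 124) - 43983) = ((42 - 165) + 212)/(-124*(-123) - 43983) = (-123 + 212)/(15252 - 43983) = 89/(-28731) = 89*(-1/28731) = -89/28731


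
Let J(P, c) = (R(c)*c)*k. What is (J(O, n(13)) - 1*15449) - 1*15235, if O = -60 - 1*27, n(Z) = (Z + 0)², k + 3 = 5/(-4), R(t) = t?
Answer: -608273/4 ≈ -1.5207e+5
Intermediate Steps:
k = -17/4 (k = -3 + 5/(-4) = -3 + 5*(-¼) = -3 - 5/4 = -17/4 ≈ -4.2500)
n(Z) = Z²
O = -87 (O = -60 - 27 = -87)
J(P, c) = -17*c²/4 (J(P, c) = (c*c)*(-17/4) = c²*(-17/4) = -17*c²/4)
(J(O, n(13)) - 1*15449) - 1*15235 = (-17*(13²)²/4 - 1*15449) - 1*15235 = (-17/4*169² - 15449) - 15235 = (-17/4*28561 - 15449) - 15235 = (-485537/4 - 15449) - 15235 = -547333/4 - 15235 = -608273/4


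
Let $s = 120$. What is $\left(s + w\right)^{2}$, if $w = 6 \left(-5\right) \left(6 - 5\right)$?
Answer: $8100$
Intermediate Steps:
$w = -30$ ($w = - 30 \left(6 - 5\right) = \left(-30\right) 1 = -30$)
$\left(s + w\right)^{2} = \left(120 - 30\right)^{2} = 90^{2} = 8100$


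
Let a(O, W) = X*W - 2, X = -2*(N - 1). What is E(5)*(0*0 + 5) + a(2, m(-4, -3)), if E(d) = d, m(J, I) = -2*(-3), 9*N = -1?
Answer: 109/3 ≈ 36.333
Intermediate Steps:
N = -⅑ (N = (⅑)*(-1) = -⅑ ≈ -0.11111)
X = 20/9 (X = -2*(-⅑ - 1) = -2*(-10/9) = 20/9 ≈ 2.2222)
m(J, I) = 6
a(O, W) = -2 + 20*W/9 (a(O, W) = 20*W/9 - 2 = -2 + 20*W/9)
E(5)*(0*0 + 5) + a(2, m(-4, -3)) = 5*(0*0 + 5) + (-2 + (20/9)*6) = 5*(0 + 5) + (-2 + 40/3) = 5*5 + 34/3 = 25 + 34/3 = 109/3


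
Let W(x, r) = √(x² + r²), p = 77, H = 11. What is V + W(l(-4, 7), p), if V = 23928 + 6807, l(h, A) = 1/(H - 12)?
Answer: 30735 + √5930 ≈ 30812.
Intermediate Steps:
l(h, A) = -1 (l(h, A) = 1/(11 - 12) = 1/(-1) = -1)
V = 30735
W(x, r) = √(r² + x²)
V + W(l(-4, 7), p) = 30735 + √(77² + (-1)²) = 30735 + √(5929 + 1) = 30735 + √5930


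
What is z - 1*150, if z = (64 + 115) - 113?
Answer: -84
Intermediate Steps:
z = 66 (z = 179 - 113 = 66)
z - 1*150 = 66 - 1*150 = 66 - 150 = -84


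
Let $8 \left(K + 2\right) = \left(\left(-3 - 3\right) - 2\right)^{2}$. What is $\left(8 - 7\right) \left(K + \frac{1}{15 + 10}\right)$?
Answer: $\frac{151}{25} \approx 6.04$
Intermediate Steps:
$K = 6$ ($K = -2 + \frac{\left(\left(-3 - 3\right) - 2\right)^{2}}{8} = -2 + \frac{\left(-6 - 2\right)^{2}}{8} = -2 + \frac{\left(-8\right)^{2}}{8} = -2 + \frac{1}{8} \cdot 64 = -2 + 8 = 6$)
$\left(8 - 7\right) \left(K + \frac{1}{15 + 10}\right) = \left(8 - 7\right) \left(6 + \frac{1}{15 + 10}\right) = 1 \left(6 + \frac{1}{25}\right) = 1 \cdot \frac{151}{25} = \frac{151}{25}$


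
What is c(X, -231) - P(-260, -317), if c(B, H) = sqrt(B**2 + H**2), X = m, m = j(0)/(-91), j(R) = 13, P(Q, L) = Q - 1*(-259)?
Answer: 1 + sqrt(2614690)/7 ≈ 232.00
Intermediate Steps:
P(Q, L) = 259 + Q (P(Q, L) = Q + 259 = 259 + Q)
m = -1/7 (m = 13/(-91) = 13*(-1/91) = -1/7 ≈ -0.14286)
X = -1/7 ≈ -0.14286
c(X, -231) - P(-260, -317) = sqrt((-1/7)**2 + (-231)**2) - (259 - 260) = sqrt(1/49 + 53361) - 1*(-1) = sqrt(2614690/49) + 1 = sqrt(2614690)/7 + 1 = 1 + sqrt(2614690)/7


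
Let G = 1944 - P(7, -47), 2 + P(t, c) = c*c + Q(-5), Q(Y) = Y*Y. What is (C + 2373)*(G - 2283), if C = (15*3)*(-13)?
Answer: -4596948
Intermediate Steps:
Q(Y) = Y²
P(t, c) = 23 + c² (P(t, c) = -2 + (c*c + (-5)²) = -2 + (c² + 25) = -2 + (25 + c²) = 23 + c²)
G = -288 (G = 1944 - (23 + (-47)²) = 1944 - (23 + 2209) = 1944 - 1*2232 = 1944 - 2232 = -288)
C = -585 (C = 45*(-13) = -585)
(C + 2373)*(G - 2283) = (-585 + 2373)*(-288 - 2283) = 1788*(-2571) = -4596948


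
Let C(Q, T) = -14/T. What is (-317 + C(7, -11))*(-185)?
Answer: 642505/11 ≈ 58410.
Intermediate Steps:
(-317 + C(7, -11))*(-185) = (-317 - 14/(-11))*(-185) = (-317 - 14*(-1/11))*(-185) = (-317 + 14/11)*(-185) = -3473/11*(-185) = 642505/11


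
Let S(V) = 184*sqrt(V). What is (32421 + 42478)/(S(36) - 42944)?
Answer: -74899/41840 ≈ -1.7901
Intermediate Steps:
(32421 + 42478)/(S(36) - 42944) = (32421 + 42478)/(184*sqrt(36) - 42944) = 74899/(184*6 - 42944) = 74899/(1104 - 42944) = 74899/(-41840) = 74899*(-1/41840) = -74899/41840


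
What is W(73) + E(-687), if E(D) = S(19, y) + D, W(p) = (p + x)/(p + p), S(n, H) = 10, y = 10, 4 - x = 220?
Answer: -98985/146 ≈ -677.98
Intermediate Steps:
x = -216 (x = 4 - 1*220 = 4 - 220 = -216)
W(p) = (-216 + p)/(2*p) (W(p) = (p - 216)/(p + p) = (-216 + p)/((2*p)) = (-216 + p)*(1/(2*p)) = (-216 + p)/(2*p))
E(D) = 10 + D
W(73) + E(-687) = (1/2)*(-216 + 73)/73 + (10 - 687) = (1/2)*(1/73)*(-143) - 677 = -143/146 - 677 = -98985/146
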